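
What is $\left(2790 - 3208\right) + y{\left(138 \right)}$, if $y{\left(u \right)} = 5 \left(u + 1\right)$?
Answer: $277$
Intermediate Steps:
$y{\left(u \right)} = 5 + 5 u$ ($y{\left(u \right)} = 5 \left(1 + u\right) = 5 + 5 u$)
$\left(2790 - 3208\right) + y{\left(138 \right)} = \left(2790 - 3208\right) + \left(5 + 5 \cdot 138\right) = -418 + \left(5 + 690\right) = -418 + 695 = 277$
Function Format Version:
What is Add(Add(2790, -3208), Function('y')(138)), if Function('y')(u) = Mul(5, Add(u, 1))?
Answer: 277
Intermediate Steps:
Function('y')(u) = Add(5, Mul(5, u)) (Function('y')(u) = Mul(5, Add(1, u)) = Add(5, Mul(5, u)))
Add(Add(2790, -3208), Function('y')(138)) = Add(Add(2790, -3208), Add(5, Mul(5, 138))) = Add(-418, Add(5, 690)) = Add(-418, 695) = 277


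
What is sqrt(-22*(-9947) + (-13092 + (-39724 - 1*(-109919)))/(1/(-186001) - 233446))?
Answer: sqrt(412589095230475991760028665)/43421189447 ≈ 467.80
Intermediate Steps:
sqrt(-22*(-9947) + (-13092 + (-39724 - 1*(-109919)))/(1/(-186001) - 233446)) = sqrt(218834 + (-13092 + (-39724 + 109919))/(-1/186001 - 233446)) = sqrt(218834 + (-13092 + 70195)/(-43421189447/186001)) = sqrt(218834 + 57103*(-186001/43421189447)) = sqrt(218834 - 10621215103/43421189447) = sqrt(9502021950229695/43421189447) = sqrt(412589095230475991760028665)/43421189447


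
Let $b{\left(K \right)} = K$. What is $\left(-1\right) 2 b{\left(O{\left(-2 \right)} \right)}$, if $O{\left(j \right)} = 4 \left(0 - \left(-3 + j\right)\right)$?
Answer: $-40$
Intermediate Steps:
$O{\left(j \right)} = 12 - 4 j$ ($O{\left(j \right)} = 4 \left(3 - j\right) = 12 - 4 j$)
$\left(-1\right) 2 b{\left(O{\left(-2 \right)} \right)} = \left(-1\right) 2 \left(12 - -8\right) = - 2 \left(12 + 8\right) = \left(-2\right) 20 = -40$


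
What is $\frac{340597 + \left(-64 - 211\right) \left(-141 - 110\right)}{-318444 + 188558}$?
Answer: $- \frac{204811}{64943} \approx -3.1537$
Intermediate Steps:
$\frac{340597 + \left(-64 - 211\right) \left(-141 - 110\right)}{-318444 + 188558} = \frac{340597 - -69025}{-129886} = \left(340597 + 69025\right) \left(- \frac{1}{129886}\right) = 409622 \left(- \frac{1}{129886}\right) = - \frac{204811}{64943}$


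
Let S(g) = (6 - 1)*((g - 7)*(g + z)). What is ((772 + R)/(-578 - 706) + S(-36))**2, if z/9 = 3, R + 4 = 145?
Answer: 6168403075129/1648656 ≈ 3.7415e+6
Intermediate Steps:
R = 141 (R = -4 + 145 = 141)
z = 27 (z = 9*3 = 27)
S(g) = 5*(-7 + g)*(27 + g) (S(g) = (6 - 1)*((g - 7)*(g + 27)) = 5*((-7 + g)*(27 + g)) = 5*(-7 + g)*(27 + g))
((772 + R)/(-578 - 706) + S(-36))**2 = ((772 + 141)/(-578 - 706) + (-945 + 5*(-36)**2 + 100*(-36)))**2 = (913/(-1284) + (-945 + 5*1296 - 3600))**2 = (913*(-1/1284) + (-945 + 6480 - 3600))**2 = (-913/1284 + 1935)**2 = (2483627/1284)**2 = 6168403075129/1648656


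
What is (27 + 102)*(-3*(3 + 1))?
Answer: -1548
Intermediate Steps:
(27 + 102)*(-3*(3 + 1)) = 129*(-3*4) = 129*(-12) = -1548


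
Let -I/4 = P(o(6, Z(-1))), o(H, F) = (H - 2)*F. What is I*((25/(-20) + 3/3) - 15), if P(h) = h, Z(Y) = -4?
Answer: -976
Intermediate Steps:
o(H, F) = F*(-2 + H) (o(H, F) = (-2 + H)*F = F*(-2 + H))
I = 64 (I = -(-16)*(-2 + 6) = -(-16)*4 = -4*(-16) = 64)
I*((25/(-20) + 3/3) - 15) = 64*((25/(-20) + 3/3) - 15) = 64*((25*(-1/20) + 3*(⅓)) - 15) = 64*((-5/4 + 1) - 15) = 64*(-¼ - 15) = 64*(-61/4) = -976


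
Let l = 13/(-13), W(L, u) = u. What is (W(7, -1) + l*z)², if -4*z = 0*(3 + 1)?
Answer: 1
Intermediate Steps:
l = -1 (l = 13*(-1/13) = -1)
z = 0 (z = -0*(3 + 1) = -0*4 = -¼*0 = 0)
(W(7, -1) + l*z)² = (-1 - 1*0)² = (-1 + 0)² = (-1)² = 1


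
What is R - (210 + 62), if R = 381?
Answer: 109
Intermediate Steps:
R - (210 + 62) = 381 - (210 + 62) = 381 - 1*272 = 381 - 272 = 109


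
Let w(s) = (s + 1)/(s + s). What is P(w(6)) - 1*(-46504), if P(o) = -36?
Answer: 46468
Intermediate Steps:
w(s) = (1 + s)/(2*s) (w(s) = (1 + s)/((2*s)) = (1 + s)*(1/(2*s)) = (1 + s)/(2*s))
P(w(6)) - 1*(-46504) = -36 - 1*(-46504) = -36 + 46504 = 46468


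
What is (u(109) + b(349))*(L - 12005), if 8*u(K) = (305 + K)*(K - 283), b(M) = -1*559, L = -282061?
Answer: 2812300191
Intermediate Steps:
b(M) = -559
u(K) = (-283 + K)*(305 + K)/8 (u(K) = ((305 + K)*(K - 283))/8 = ((305 + K)*(-283 + K))/8 = ((-283 + K)*(305 + K))/8 = (-283 + K)*(305 + K)/8)
(u(109) + b(349))*(L - 12005) = ((-86315/8 + (⅛)*109² + (11/4)*109) - 559)*(-282061 - 12005) = ((-86315/8 + (⅛)*11881 + 1199/4) - 559)*(-294066) = ((-86315/8 + 11881/8 + 1199/4) - 559)*(-294066) = (-18009/2 - 559)*(-294066) = -19127/2*(-294066) = 2812300191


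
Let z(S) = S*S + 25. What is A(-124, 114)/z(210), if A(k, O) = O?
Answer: 114/44125 ≈ 0.0025836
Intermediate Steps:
z(S) = 25 + S² (z(S) = S² + 25 = 25 + S²)
A(-124, 114)/z(210) = 114/(25 + 210²) = 114/(25 + 44100) = 114/44125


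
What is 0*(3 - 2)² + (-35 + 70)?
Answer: 35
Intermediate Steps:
0*(3 - 2)² + (-35 + 70) = 0*1² + 35 = 0*1 + 35 = 0 + 35 = 35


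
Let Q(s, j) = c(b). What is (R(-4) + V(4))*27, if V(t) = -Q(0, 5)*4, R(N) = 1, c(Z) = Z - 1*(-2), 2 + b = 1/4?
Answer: 0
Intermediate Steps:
b = -7/4 (b = -2 + 1/4 = -2 + 1*(¼) = -2 + ¼ = -7/4 ≈ -1.7500)
c(Z) = 2 + Z (c(Z) = Z + 2 = 2 + Z)
Q(s, j) = ¼ (Q(s, j) = 2 - 7/4 = ¼)
V(t) = -1 (V(t) = -1*¼*4 = -¼*4 = -1)
(R(-4) + V(4))*27 = (1 - 1)*27 = 0*27 = 0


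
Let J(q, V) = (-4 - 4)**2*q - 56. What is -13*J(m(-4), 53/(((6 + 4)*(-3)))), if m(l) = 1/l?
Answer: 936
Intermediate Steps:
J(q, V) = -56 + 64*q (J(q, V) = (-8)**2*q - 56 = 64*q - 56 = -56 + 64*q)
-13*J(m(-4), 53/(((6 + 4)*(-3)))) = -13*(-56 + 64/(-4)) = -13*(-56 + 64*(-1/4)) = -13*(-56 - 16) = -13*(-72) = 936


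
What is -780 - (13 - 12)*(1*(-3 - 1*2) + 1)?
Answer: -776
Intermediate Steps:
-780 - (13 - 12)*(1*(-3 - 1*2) + 1) = -780 - (1*(-3 - 2) + 1) = -780 - (1*(-5) + 1) = -780 - (-5 + 1) = -780 - (-4) = -780 - 1*(-4) = -780 + 4 = -776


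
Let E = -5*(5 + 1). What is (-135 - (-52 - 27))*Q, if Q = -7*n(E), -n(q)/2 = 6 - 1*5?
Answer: -784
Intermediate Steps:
E = -30 (E = -5*6 = -30)
n(q) = -2 (n(q) = -2*(6 - 1*5) = -2*(6 - 5) = -2*1 = -2)
Q = 14 (Q = -7*(-2) = 14)
(-135 - (-52 - 27))*Q = (-135 - (-52 - 27))*14 = (-135 - 1*(-79))*14 = (-135 + 79)*14 = -56*14 = -784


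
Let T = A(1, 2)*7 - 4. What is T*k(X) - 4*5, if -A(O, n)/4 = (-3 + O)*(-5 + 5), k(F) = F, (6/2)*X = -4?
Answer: -44/3 ≈ -14.667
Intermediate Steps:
X = -4/3 (X = (1/3)*(-4) = -4/3 ≈ -1.3333)
A(O, n) = 0 (A(O, n) = -4*(-3 + O)*(-5 + 5) = -4*(-3 + O)*0 = -4*0 = 0)
T = -4 (T = 0*7 - 4 = 0 - 4 = -4)
T*k(X) - 4*5 = -4*(-4/3) - 4*5 = 16/3 - 20 = -44/3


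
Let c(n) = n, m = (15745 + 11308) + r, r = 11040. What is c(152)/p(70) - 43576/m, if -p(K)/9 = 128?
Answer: -6998711/5485392 ≈ -1.2759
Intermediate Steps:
p(K) = -1152 (p(K) = -9*128 = -1152)
m = 38093 (m = (15745 + 11308) + 11040 = 27053 + 11040 = 38093)
c(152)/p(70) - 43576/m = 152/(-1152) - 43576/38093 = 152*(-1/1152) - 43576*1/38093 = -19/144 - 43576/38093 = -6998711/5485392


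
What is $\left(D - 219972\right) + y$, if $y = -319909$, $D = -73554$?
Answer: $-613435$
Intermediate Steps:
$\left(D - 219972\right) + y = \left(-73554 - 219972\right) - 319909 = -293526 - 319909 = -613435$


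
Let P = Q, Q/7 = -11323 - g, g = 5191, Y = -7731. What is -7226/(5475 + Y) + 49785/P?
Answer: 180749047/65197272 ≈ 2.7723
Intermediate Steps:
Q = -115598 (Q = 7*(-11323 - 1*5191) = 7*(-11323 - 5191) = 7*(-16514) = -115598)
P = -115598
-7226/(5475 + Y) + 49785/P = -7226/(5475 - 7731) + 49785/(-115598) = -7226/(-2256) + 49785*(-1/115598) = -7226*(-1/2256) - 49785/115598 = 3613/1128 - 49785/115598 = 180749047/65197272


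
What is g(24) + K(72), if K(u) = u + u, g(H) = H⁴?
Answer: 331920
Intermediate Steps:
K(u) = 2*u
g(24) + K(72) = 24⁴ + 2*72 = 331776 + 144 = 331920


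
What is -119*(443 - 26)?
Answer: -49623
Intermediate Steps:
-119*(443 - 26) = -119*417 = -49623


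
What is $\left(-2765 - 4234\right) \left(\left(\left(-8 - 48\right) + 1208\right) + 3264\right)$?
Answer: $-30907584$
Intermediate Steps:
$\left(-2765 - 4234\right) \left(\left(\left(-8 - 48\right) + 1208\right) + 3264\right) = - 6999 \left(\left(\left(-8 - 48\right) + 1208\right) + 3264\right) = - 6999 \left(\left(-56 + 1208\right) + 3264\right) = - 6999 \left(1152 + 3264\right) = \left(-6999\right) 4416 = -30907584$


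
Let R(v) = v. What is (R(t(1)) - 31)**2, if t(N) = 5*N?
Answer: 676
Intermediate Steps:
(R(t(1)) - 31)**2 = (5*1 - 31)**2 = (5 - 31)**2 = (-26)**2 = 676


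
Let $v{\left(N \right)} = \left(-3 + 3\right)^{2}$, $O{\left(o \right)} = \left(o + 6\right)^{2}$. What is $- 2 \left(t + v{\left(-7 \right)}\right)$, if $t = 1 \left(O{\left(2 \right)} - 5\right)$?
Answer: $-118$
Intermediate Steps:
$O{\left(o \right)} = \left(6 + o\right)^{2}$
$v{\left(N \right)} = 0$ ($v{\left(N \right)} = 0^{2} = 0$)
$t = 59$ ($t = 1 \left(\left(6 + 2\right)^{2} - 5\right) = 1 \left(8^{2} - 5\right) = 1 \left(64 - 5\right) = 1 \cdot 59 = 59$)
$- 2 \left(t + v{\left(-7 \right)}\right) = - 2 \left(59 + 0\right) = \left(-2\right) 59 = -118$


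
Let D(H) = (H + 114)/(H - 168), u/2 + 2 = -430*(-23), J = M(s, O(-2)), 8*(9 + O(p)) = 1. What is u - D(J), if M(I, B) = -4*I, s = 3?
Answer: 593297/30 ≈ 19777.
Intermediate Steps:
O(p) = -71/8 (O(p) = -9 + (⅛)*1 = -9 + ⅛ = -71/8)
J = -12 (J = -4*3 = -12)
u = 19776 (u = -4 + 2*(-430*(-23)) = -4 + 2*9890 = -4 + 19780 = 19776)
D(H) = (114 + H)/(-168 + H)
u - D(J) = 19776 - (114 - 12)/(-168 - 12) = 19776 - 102/(-180) = 19776 - (-1)*102/180 = 19776 - 1*(-17/30) = 19776 + 17/30 = 593297/30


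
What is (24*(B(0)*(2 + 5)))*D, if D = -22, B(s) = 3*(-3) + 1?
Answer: 29568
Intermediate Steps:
B(s) = -8 (B(s) = -9 + 1 = -8)
(24*(B(0)*(2 + 5)))*D = (24*(-8*(2 + 5)))*(-22) = (24*(-8*7))*(-22) = (24*(-56))*(-22) = -1344*(-22) = 29568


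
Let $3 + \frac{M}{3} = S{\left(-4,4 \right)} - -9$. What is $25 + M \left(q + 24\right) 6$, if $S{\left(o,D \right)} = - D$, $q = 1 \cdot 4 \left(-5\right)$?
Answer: $169$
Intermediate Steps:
$q = -20$ ($q = 4 \left(-5\right) = -20$)
$M = 6$ ($M = -9 + 3 \left(\left(-1\right) 4 - -9\right) = -9 + 3 \left(-4 + 9\right) = -9 + 3 \cdot 5 = -9 + 15 = 6$)
$25 + M \left(q + 24\right) 6 = 25 + 6 \left(-20 + 24\right) 6 = 25 + 6 \cdot 4 \cdot 6 = 25 + 6 \cdot 24 = 25 + 144 = 169$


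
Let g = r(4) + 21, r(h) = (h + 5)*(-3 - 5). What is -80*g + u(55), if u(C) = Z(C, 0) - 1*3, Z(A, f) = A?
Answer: 4132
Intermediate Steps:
r(h) = -40 - 8*h (r(h) = (5 + h)*(-8) = -40 - 8*h)
u(C) = -3 + C (u(C) = C - 1*3 = C - 3 = -3 + C)
g = -51 (g = (-40 - 8*4) + 21 = (-40 - 32) + 21 = -72 + 21 = -51)
-80*g + u(55) = -80*(-51) + (-3 + 55) = 4080 + 52 = 4132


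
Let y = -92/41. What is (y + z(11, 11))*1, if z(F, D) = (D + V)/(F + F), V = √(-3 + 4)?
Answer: -766/451 ≈ -1.6984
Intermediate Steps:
V = 1 (V = √1 = 1)
z(F, D) = (1 + D)/(2*F) (z(F, D) = (D + 1)/(F + F) = (1 + D)/((2*F)) = (1 + D)*(1/(2*F)) = (1 + D)/(2*F))
y = -92/41 (y = -92*1/41 = -92/41 ≈ -2.2439)
(y + z(11, 11))*1 = (-92/41 + (½)*(1 + 11)/11)*1 = (-92/41 + (½)*(1/11)*12)*1 = (-92/41 + 6/11)*1 = -766/451*1 = -766/451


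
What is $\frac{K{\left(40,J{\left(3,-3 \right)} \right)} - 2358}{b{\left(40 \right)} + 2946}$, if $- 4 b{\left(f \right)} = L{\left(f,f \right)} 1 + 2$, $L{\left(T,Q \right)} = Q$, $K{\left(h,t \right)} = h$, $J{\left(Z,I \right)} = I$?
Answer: $- \frac{244}{309} \approx -0.78964$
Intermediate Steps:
$b{\left(f \right)} = - \frac{1}{2} - \frac{f}{4}$ ($b{\left(f \right)} = - \frac{f 1 + 2}{4} = - \frac{f + 2}{4} = - \frac{2 + f}{4} = - \frac{1}{2} - \frac{f}{4}$)
$\frac{K{\left(40,J{\left(3,-3 \right)} \right)} - 2358}{b{\left(40 \right)} + 2946} = \frac{40 - 2358}{\left(- \frac{1}{2} - 10\right) + 2946} = - \frac{2318}{\left(- \frac{1}{2} - 10\right) + 2946} = - \frac{2318}{- \frac{21}{2} + 2946} = - \frac{2318}{\frac{5871}{2}} = \left(-2318\right) \frac{2}{5871} = - \frac{244}{309}$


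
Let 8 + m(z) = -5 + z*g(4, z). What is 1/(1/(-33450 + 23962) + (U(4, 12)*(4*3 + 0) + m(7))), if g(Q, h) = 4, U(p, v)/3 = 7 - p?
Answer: 9488/1167023 ≈ 0.0081301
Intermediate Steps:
U(p, v) = 21 - 3*p (U(p, v) = 3*(7 - p) = 21 - 3*p)
m(z) = -13 + 4*z (m(z) = -8 + (-5 + z*4) = -8 + (-5 + 4*z) = -13 + 4*z)
1/(1/(-33450 + 23962) + (U(4, 12)*(4*3 + 0) + m(7))) = 1/(1/(-33450 + 23962) + ((21 - 3*4)*(4*3 + 0) + (-13 + 4*7))) = 1/(1/(-9488) + ((21 - 12)*(12 + 0) + (-13 + 28))) = 1/(-1/9488 + (9*12 + 15)) = 1/(-1/9488 + (108 + 15)) = 1/(-1/9488 + 123) = 1/(1167023/9488) = 9488/1167023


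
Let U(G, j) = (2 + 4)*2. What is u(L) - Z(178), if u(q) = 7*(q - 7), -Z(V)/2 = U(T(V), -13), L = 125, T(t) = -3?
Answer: 850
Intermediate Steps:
U(G, j) = 12 (U(G, j) = 6*2 = 12)
Z(V) = -24 (Z(V) = -2*12 = -24)
u(q) = -49 + 7*q (u(q) = 7*(-7 + q) = -49 + 7*q)
u(L) - Z(178) = (-49 + 7*125) - 1*(-24) = (-49 + 875) + 24 = 826 + 24 = 850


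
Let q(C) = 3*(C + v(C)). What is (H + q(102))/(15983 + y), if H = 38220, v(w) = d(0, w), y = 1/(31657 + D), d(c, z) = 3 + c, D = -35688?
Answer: 51778195/21475824 ≈ 2.4110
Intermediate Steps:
y = -1/4031 (y = 1/(31657 - 35688) = 1/(-4031) = -1/4031 ≈ -0.00024808)
v(w) = 3 (v(w) = 3 + 0 = 3)
q(C) = 9 + 3*C (q(C) = 3*(C + 3) = 3*(3 + C) = 9 + 3*C)
(H + q(102))/(15983 + y) = (38220 + (9 + 3*102))/(15983 - 1/4031) = (38220 + (9 + 306))/(64427472/4031) = (38220 + 315)*(4031/64427472) = 38535*(4031/64427472) = 51778195/21475824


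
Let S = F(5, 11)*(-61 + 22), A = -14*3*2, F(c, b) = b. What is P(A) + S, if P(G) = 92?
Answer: -337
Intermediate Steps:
A = -84 (A = -42*2 = -84)
S = -429 (S = 11*(-61 + 22) = 11*(-39) = -429)
P(A) + S = 92 - 429 = -337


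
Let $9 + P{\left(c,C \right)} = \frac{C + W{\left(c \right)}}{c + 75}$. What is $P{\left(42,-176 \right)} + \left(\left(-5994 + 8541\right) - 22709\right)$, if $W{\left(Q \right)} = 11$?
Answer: $- \frac{786724}{39} \approx -20172.0$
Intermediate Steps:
$P{\left(c,C \right)} = -9 + \frac{11 + C}{75 + c}$ ($P{\left(c,C \right)} = -9 + \frac{C + 11}{c + 75} = -9 + \frac{11 + C}{75 + c}$)
$P{\left(42,-176 \right)} + \left(\left(-5994 + 8541\right) - 22709\right) = \frac{-664 - 176 - 378}{75 + 42} + \left(\left(-5994 + 8541\right) - 22709\right) = \frac{-664 - 176 - 378}{117} + \left(2547 - 22709\right) = \frac{1}{117} \left(-1218\right) - 20162 = - \frac{406}{39} - 20162 = - \frac{786724}{39}$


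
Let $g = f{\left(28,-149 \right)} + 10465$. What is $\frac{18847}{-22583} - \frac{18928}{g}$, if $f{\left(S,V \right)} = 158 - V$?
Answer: $- \frac{157617727}{60816019} \approx -2.5917$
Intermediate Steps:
$g = 10772$ ($g = \left(158 - -149\right) + 10465 = \left(158 + 149\right) + 10465 = 307 + 10465 = 10772$)
$\frac{18847}{-22583} - \frac{18928}{g} = \frac{18847}{-22583} - \frac{18928}{10772} = 18847 \left(- \frac{1}{22583}\right) - \frac{4732}{2693} = - \frac{18847}{22583} - \frac{4732}{2693} = - \frac{157617727}{60816019}$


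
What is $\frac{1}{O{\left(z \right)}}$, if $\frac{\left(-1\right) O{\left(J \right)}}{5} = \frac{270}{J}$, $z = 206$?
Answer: $- \frac{103}{675} \approx -0.15259$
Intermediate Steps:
$O{\left(J \right)} = - \frac{1350}{J}$ ($O{\left(J \right)} = - 5 \frac{270}{J} = - \frac{1350}{J}$)
$\frac{1}{O{\left(z \right)}} = \frac{1}{\left(-1350\right) \frac{1}{206}} = \frac{1}{- \frac{675}{103}} = - \frac{103}{675}$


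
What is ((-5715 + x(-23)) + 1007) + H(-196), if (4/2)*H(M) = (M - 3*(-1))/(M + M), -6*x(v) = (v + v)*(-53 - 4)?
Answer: -4033487/784 ≈ -5144.8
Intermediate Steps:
x(v) = 19*v (x(v) = -(v + v)*(-53 - 4)/6 = -2*v*(-57)/6 = -(-19)*v = 19*v)
H(M) = (3 + M)/(4*M) (H(M) = ((M - 3*(-1))/(M + M))/2 = ((M + 3)/((2*M)))/2 = ((3 + M)*(1/(2*M)))/2 = ((3 + M)/(2*M))/2 = (3 + M)/(4*M))
((-5715 + x(-23)) + 1007) + H(-196) = ((-5715 + 19*(-23)) + 1007) + (1/4)*(3 - 196)/(-196) = ((-5715 - 437) + 1007) + (1/4)*(-1/196)*(-193) = (-6152 + 1007) + 193/784 = -5145 + 193/784 = -4033487/784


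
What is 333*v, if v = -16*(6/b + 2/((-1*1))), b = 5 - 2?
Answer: 0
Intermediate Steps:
b = 3
v = 0 (v = -16*(6/3 + 2/((-1*1))) = -16*(6*(⅓) + 2/(-1)) = -16*(2 + 2*(-1)) = -16*(2 - 2) = -16*0 = 0)
333*v = 333*0 = 0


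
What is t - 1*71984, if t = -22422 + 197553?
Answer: 103147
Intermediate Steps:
t = 175131
t - 1*71984 = 175131 - 1*71984 = 175131 - 71984 = 103147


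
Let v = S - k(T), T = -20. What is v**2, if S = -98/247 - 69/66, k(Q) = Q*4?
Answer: 182229095689/29528356 ≈ 6171.3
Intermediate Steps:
k(Q) = 4*Q
S = -7837/5434 (S = -98*1/247 - 69*1/66 = -98/247 - 23/22 = -7837/5434 ≈ -1.4422)
v = 426883/5434 (v = -7837/5434 - 4*(-20) = -7837/5434 - 1*(-80) = -7837/5434 + 80 = 426883/5434 ≈ 78.558)
v**2 = (426883/5434)**2 = 182229095689/29528356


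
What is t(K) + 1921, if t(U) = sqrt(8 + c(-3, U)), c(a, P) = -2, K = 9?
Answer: 1921 + sqrt(6) ≈ 1923.4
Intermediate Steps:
t(U) = sqrt(6) (t(U) = sqrt(8 - 2) = sqrt(6))
t(K) + 1921 = sqrt(6) + 1921 = 1921 + sqrt(6)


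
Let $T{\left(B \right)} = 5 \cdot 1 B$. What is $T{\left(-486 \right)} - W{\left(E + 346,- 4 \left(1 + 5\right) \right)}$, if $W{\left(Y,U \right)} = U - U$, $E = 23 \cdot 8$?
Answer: $-2430$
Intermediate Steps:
$E = 184$
$W{\left(Y,U \right)} = 0$
$T{\left(B \right)} = 5 B$
$T{\left(-486 \right)} - W{\left(E + 346,- 4 \left(1 + 5\right) \right)} = 5 \left(-486\right) - 0 = -2430 + 0 = -2430$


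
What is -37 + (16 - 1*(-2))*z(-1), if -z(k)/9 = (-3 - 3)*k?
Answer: -1009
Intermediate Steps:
z(k) = 54*k (z(k) = -9*(-3 - 3)*k = -(-54)*k = 54*k)
-37 + (16 - 1*(-2))*z(-1) = -37 + (16 - 1*(-2))*(54*(-1)) = -37 + (16 + 2)*(-54) = -37 + 18*(-54) = -37 - 972 = -1009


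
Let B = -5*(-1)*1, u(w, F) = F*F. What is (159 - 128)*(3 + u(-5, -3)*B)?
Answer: 1488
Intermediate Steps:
u(w, F) = F**2
B = 5 (B = 5*1 = 5)
(159 - 128)*(3 + u(-5, -3)*B) = (159 - 128)*(3 + (-3)**2*5) = 31*(3 + 9*5) = 31*(3 + 45) = 31*48 = 1488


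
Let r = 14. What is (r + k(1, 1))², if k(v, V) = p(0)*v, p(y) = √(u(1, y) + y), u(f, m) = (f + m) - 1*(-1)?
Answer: (14 + √2)² ≈ 237.60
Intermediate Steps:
u(f, m) = 1 + f + m (u(f, m) = (f + m) + 1 = 1 + f + m)
p(y) = √(2 + 2*y) (p(y) = √((1 + 1 + y) + y) = √((2 + y) + y) = √(2 + 2*y))
k(v, V) = v*√2 (k(v, V) = √(2 + 2*0)*v = √(2 + 0)*v = √2*v = v*√2)
(r + k(1, 1))² = (14 + 1*√2)² = (14 + √2)²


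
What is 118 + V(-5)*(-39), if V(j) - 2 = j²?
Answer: -935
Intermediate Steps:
V(j) = 2 + j²
118 + V(-5)*(-39) = 118 + (2 + (-5)²)*(-39) = 118 + (2 + 25)*(-39) = 118 + 27*(-39) = 118 - 1053 = -935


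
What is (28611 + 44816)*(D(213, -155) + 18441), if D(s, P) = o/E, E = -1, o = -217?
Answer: 1370000966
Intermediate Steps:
D(s, P) = 217 (D(s, P) = -217/(-1) = -217*(-1) = 217)
(28611 + 44816)*(D(213, -155) + 18441) = (28611 + 44816)*(217 + 18441) = 73427*18658 = 1370000966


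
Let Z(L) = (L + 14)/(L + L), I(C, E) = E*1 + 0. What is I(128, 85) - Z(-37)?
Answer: 6267/74 ≈ 84.689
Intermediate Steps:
I(C, E) = E (I(C, E) = E + 0 = E)
Z(L) = (14 + L)/(2*L) (Z(L) = (14 + L)/((2*L)) = (14 + L)*(1/(2*L)) = (14 + L)/(2*L))
I(128, 85) - Z(-37) = 85 - (14 - 37)/(2*(-37)) = 85 - (-1)*(-23)/(2*37) = 85 - 1*23/74 = 85 - 23/74 = 6267/74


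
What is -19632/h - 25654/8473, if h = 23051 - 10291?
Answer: -61710872/13514435 ≈ -4.5663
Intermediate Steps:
h = 12760
-19632/h - 25654/8473 = -19632/12760 - 25654/8473 = -19632*1/12760 - 25654*1/8473 = -2454/1595 - 25654/8473 = -61710872/13514435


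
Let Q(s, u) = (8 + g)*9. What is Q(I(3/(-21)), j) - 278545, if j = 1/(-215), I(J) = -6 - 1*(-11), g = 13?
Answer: -278356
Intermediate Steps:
I(J) = 5 (I(J) = -6 + 11 = 5)
j = -1/215 ≈ -0.0046512
Q(s, u) = 189 (Q(s, u) = (8 + 13)*9 = 21*9 = 189)
Q(I(3/(-21)), j) - 278545 = 189 - 278545 = -278356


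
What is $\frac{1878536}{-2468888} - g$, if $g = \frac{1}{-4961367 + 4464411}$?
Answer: $- \frac{116693408441}{153366088116} \approx -0.76088$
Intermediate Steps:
$g = - \frac{1}{496956}$ ($g = \frac{1}{-496956} = - \frac{1}{496956} \approx -2.0122 \cdot 10^{-6}$)
$\frac{1878536}{-2468888} - g = \frac{1878536}{-2468888} - - \frac{1}{496956} = 1878536 \left(- \frac{1}{2468888}\right) + \frac{1}{496956} = - \frac{234817}{308611} + \frac{1}{496956} = - \frac{116693408441}{153366088116}$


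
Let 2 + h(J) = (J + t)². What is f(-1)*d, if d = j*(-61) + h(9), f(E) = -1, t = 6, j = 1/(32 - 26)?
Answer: -1277/6 ≈ -212.83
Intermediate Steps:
j = ⅙ (j = 1/6 = ⅙ ≈ 0.16667)
h(J) = -2 + (6 + J)² (h(J) = -2 + (J + 6)² = -2 + (6 + J)²)
d = 1277/6 (d = (⅙)*(-61) + (-2 + (6 + 9)²) = -61/6 + (-2 + 15²) = -61/6 + (-2 + 225) = -61/6 + 223 = 1277/6 ≈ 212.83)
f(-1)*d = -1*1277/6 = -1277/6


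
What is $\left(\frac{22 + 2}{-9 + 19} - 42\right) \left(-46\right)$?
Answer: $\frac{9108}{5} \approx 1821.6$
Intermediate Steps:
$\left(\frac{22 + 2}{-9 + 19} - 42\right) \left(-46\right) = \left(\frac{24}{10} - 42\right) \left(-46\right) = \left(24 \cdot \frac{1}{10} - 42\right) \left(-46\right) = \left(\frac{12}{5} - 42\right) \left(-46\right) = \left(- \frac{198}{5}\right) \left(-46\right) = \frac{9108}{5}$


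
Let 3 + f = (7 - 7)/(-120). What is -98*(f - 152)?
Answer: 15190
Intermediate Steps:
f = -3 (f = -3 + (7 - 7)/(-120) = -3 + 0*(-1/120) = -3 + 0 = -3)
-98*(f - 152) = -98*(-3 - 152) = -98*(-155) = 15190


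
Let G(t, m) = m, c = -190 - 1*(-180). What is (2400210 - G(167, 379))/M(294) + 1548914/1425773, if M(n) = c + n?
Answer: 3422054135939/404919532 ≈ 8451.2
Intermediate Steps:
c = -10 (c = -190 + 180 = -10)
M(n) = -10 + n
(2400210 - G(167, 379))/M(294) + 1548914/1425773 = (2400210 - 1*379)/(-10 + 294) + 1548914/1425773 = (2400210 - 379)/284 + 1548914*(1/1425773) = 2399831*(1/284) + 1548914/1425773 = 2399831/284 + 1548914/1425773 = 3422054135939/404919532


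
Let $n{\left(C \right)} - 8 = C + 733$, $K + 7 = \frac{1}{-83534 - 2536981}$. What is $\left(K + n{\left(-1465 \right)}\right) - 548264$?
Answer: $- \frac{1438649632426}{2620515} \approx -5.49 \cdot 10^{5}$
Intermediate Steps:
$K = - \frac{18343606}{2620515}$ ($K = -7 + \frac{1}{-83534 - 2536981} = -7 + \frac{1}{-2620515} = -7 - \frac{1}{2620515} = - \frac{18343606}{2620515} \approx -7.0$)
$n{\left(C \right)} = 741 + C$ ($n{\left(C \right)} = 8 + \left(C + 733\right) = 8 + \left(733 + C\right) = 741 + C$)
$\left(K + n{\left(-1465 \right)}\right) - 548264 = \left(- \frac{18343606}{2620515} + \left(741 - 1465\right)\right) - 548264 = \left(- \frac{18343606}{2620515} - 724\right) - 548264 = - \frac{1915596466}{2620515} - 548264 = - \frac{1438649632426}{2620515}$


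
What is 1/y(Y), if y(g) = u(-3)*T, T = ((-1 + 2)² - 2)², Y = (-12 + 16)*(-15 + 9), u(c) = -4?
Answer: -¼ ≈ -0.25000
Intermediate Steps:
Y = -24 (Y = 4*(-6) = -24)
T = 1 (T = (1² - 2)² = (1 - 2)² = (-1)² = 1)
y(g) = -4 (y(g) = -4*1 = -4)
1/y(Y) = 1/(-4) = -¼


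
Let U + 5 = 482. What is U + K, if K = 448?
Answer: 925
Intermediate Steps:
U = 477 (U = -5 + 482 = 477)
U + K = 477 + 448 = 925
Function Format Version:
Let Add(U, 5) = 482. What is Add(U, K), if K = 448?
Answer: 925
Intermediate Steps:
U = 477 (U = Add(-5, 482) = 477)
Add(U, K) = Add(477, 448) = 925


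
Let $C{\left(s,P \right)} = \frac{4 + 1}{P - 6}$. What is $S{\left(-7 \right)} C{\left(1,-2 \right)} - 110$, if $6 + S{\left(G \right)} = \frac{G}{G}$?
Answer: $- \frac{855}{8} \approx -106.88$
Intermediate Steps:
$S{\left(G \right)} = -5$ ($S{\left(G \right)} = -6 + \frac{G}{G} = -6 + 1 = -5$)
$C{\left(s,P \right)} = \frac{5}{-6 + P}$
$S{\left(-7 \right)} C{\left(1,-2 \right)} - 110 = - 5 \frac{5}{-6 - 2} - 110 = - 5 \frac{5}{-8} - 110 = - 5 \cdot 5 \left(- \frac{1}{8}\right) - 110 = \left(-5\right) \left(- \frac{5}{8}\right) - 110 = \frac{25}{8} - 110 = - \frac{855}{8}$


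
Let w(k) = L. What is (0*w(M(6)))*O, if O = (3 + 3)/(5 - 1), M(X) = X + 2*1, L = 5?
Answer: 0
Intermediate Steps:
M(X) = 2 + X (M(X) = X + 2 = 2 + X)
O = 3/2 (O = 6/4 = 6*(¼) = 3/2 ≈ 1.5000)
w(k) = 5
(0*w(M(6)))*O = (0*5)*(3/2) = 0*(3/2) = 0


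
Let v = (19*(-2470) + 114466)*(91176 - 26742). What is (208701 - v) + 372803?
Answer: -4351033120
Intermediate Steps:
v = 4351614624 (v = (-46930 + 114466)*64434 = 67536*64434 = 4351614624)
(208701 - v) + 372803 = (208701 - 1*4351614624) + 372803 = (208701 - 4351614624) + 372803 = -4351405923 + 372803 = -4351033120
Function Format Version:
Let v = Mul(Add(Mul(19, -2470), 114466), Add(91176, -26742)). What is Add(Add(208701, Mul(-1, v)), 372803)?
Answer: -4351033120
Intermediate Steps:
v = 4351614624 (v = Mul(Add(-46930, 114466), 64434) = Mul(67536, 64434) = 4351614624)
Add(Add(208701, Mul(-1, v)), 372803) = Add(Add(208701, Mul(-1, 4351614624)), 372803) = Add(Add(208701, -4351614624), 372803) = Add(-4351405923, 372803) = -4351033120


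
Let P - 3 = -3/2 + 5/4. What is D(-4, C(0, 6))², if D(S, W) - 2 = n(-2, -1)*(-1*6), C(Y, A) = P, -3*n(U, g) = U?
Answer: 4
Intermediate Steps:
P = 11/4 (P = 3 + (-3/2 + 5/4) = 3 - ¼ = 11/4 ≈ 2.7500)
n(U, g) = -U/3
C(Y, A) = 11/4
D(S, W) = -2 (D(S, W) = 2 + (-⅓*(-2))*(-1*6) = 2 + (⅔)*(-6) = 2 - 4 = -2)
D(-4, C(0, 6))² = (-2)² = 4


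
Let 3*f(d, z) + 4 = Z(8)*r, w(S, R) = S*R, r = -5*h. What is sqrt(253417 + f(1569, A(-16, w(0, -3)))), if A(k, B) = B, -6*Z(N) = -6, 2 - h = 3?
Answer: 2*sqrt(570189)/3 ≈ 503.41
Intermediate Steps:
h = -1 (h = 2 - 1*3 = 2 - 3 = -1)
Z(N) = 1 (Z(N) = -1/6*(-6) = 1)
r = 5 (r = -5*(-1) = 5)
w(S, R) = R*S
f(d, z) = 1/3 (f(d, z) = -4/3 + (1*5)/3 = -4/3 + (1/3)*5 = -4/3 + 5/3 = 1/3)
sqrt(253417 + f(1569, A(-16, w(0, -3)))) = sqrt(253417 + 1/3) = sqrt(760252/3) = 2*sqrt(570189)/3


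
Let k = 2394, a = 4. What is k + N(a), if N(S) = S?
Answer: 2398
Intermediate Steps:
k + N(a) = 2394 + 4 = 2398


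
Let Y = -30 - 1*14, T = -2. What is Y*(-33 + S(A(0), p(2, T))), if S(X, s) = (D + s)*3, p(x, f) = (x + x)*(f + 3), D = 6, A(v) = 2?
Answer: 132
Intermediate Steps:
p(x, f) = 2*x*(3 + f) (p(x, f) = (2*x)*(3 + f) = 2*x*(3 + f))
S(X, s) = 18 + 3*s (S(X, s) = (6 + s)*3 = 18 + 3*s)
Y = -44 (Y = -30 - 14 = -44)
Y*(-33 + S(A(0), p(2, T))) = -44*(-33 + (18 + 3*(2*2*(3 - 2)))) = -44*(-33 + (18 + 3*(2*2*1))) = -44*(-33 + (18 + 3*4)) = -44*(-33 + (18 + 12)) = -44*(-33 + 30) = -44*(-3) = 132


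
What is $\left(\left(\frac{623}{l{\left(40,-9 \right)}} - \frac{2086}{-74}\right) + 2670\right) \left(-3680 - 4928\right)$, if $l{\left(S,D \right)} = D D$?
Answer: $- \frac{69806782592}{2997} \approx -2.3292 \cdot 10^{7}$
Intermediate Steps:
$l{\left(S,D \right)} = D^{2}$
$\left(\left(\frac{623}{l{\left(40,-9 \right)}} - \frac{2086}{-74}\right) + 2670\right) \left(-3680 - 4928\right) = \left(\left(\frac{623}{\left(-9\right)^{2}} - \frac{2086}{-74}\right) + 2670\right) \left(-3680 - 4928\right) = \left(\left(\frac{623}{81} - - \frac{1043}{37}\right) + 2670\right) \left(-8608\right) = \left(\left(623 \cdot \frac{1}{81} + \frac{1043}{37}\right) + 2670\right) \left(-8608\right) = \left(\left(\frac{623}{81} + \frac{1043}{37}\right) + 2670\right) \left(-8608\right) = \left(\frac{107534}{2997} + 2670\right) \left(-8608\right) = \frac{8109524}{2997} \left(-8608\right) = - \frac{69806782592}{2997}$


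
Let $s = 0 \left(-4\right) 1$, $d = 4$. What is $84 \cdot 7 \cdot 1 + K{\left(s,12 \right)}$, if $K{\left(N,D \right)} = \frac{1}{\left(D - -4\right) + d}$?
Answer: $\frac{11761}{20} \approx 588.05$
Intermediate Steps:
$s = 0$ ($s = 0 \cdot 1 = 0$)
$K{\left(N,D \right)} = \frac{1}{8 + D}$ ($K{\left(N,D \right)} = \frac{1}{\left(D - -4\right) + 4} = \frac{1}{\left(D + 4\right) + 4} = \frac{1}{\left(4 + D\right) + 4} = \frac{1}{8 + D}$)
$84 \cdot 7 \cdot 1 + K{\left(s,12 \right)} = 84 \cdot 7 \cdot 1 + \frac{1}{8 + 12} = 84 \cdot 7 + \frac{1}{20} = 588 + \frac{1}{20} = \frac{11761}{20}$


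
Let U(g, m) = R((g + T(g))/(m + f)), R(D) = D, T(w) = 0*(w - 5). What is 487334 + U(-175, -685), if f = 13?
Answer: 46784089/96 ≈ 4.8733e+5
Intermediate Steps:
T(w) = 0 (T(w) = 0*(-5 + w) = 0)
U(g, m) = g/(13 + m) (U(g, m) = (g + 0)/(m + 13) = g/(13 + m))
487334 + U(-175, -685) = 487334 - 175/(13 - 685) = 487334 - 175/(-672) = 487334 - 175*(-1/672) = 487334 + 25/96 = 46784089/96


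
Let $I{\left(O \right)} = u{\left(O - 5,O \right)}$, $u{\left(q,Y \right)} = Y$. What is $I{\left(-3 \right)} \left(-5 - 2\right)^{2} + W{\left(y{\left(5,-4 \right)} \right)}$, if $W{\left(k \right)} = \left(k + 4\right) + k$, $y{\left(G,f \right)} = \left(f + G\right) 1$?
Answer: $-141$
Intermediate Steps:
$y{\left(G,f \right)} = G + f$ ($y{\left(G,f \right)} = \left(G + f\right) 1 = G + f$)
$I{\left(O \right)} = O$
$W{\left(k \right)} = 4 + 2 k$ ($W{\left(k \right)} = \left(4 + k\right) + k = 4 + 2 k$)
$I{\left(-3 \right)} \left(-5 - 2\right)^{2} + W{\left(y{\left(5,-4 \right)} \right)} = - 3 \left(-5 - 2\right)^{2} + \left(4 + 2 \left(5 - 4\right)\right) = - 3 \left(-7\right)^{2} + \left(4 + 2 \cdot 1\right) = \left(-3\right) 49 + \left(4 + 2\right) = -147 + 6 = -141$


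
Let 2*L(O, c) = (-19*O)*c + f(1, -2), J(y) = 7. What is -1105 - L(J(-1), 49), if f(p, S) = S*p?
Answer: 4309/2 ≈ 2154.5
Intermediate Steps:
L(O, c) = -1 - 19*O*c/2 (L(O, c) = ((-19*O)*c - 2*1)/2 = (-19*O*c - 2)/2 = (-2 - 19*O*c)/2 = -1 - 19*O*c/2)
-1105 - L(J(-1), 49) = -1105 - (-1 - 19/2*7*49) = -1105 - (-1 - 6517/2) = -1105 - 1*(-6519/2) = -1105 + 6519/2 = 4309/2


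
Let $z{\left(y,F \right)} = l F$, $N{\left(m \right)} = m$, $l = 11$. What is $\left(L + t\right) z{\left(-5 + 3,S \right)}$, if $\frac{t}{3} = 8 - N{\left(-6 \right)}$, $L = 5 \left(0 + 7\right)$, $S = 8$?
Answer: $6776$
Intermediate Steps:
$z{\left(y,F \right)} = 11 F$
$L = 35$ ($L = 5 \cdot 7 = 35$)
$t = 42$ ($t = 3 \left(8 - -6\right) = 3 \left(8 + 6\right) = 3 \cdot 14 = 42$)
$\left(L + t\right) z{\left(-5 + 3,S \right)} = \left(35 + 42\right) 11 \cdot 8 = 77 \cdot 88 = 6776$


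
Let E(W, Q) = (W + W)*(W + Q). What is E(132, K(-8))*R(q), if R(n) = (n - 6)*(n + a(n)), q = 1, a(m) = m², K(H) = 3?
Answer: -356400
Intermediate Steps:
E(W, Q) = 2*W*(Q + W) (E(W, Q) = (2*W)*(Q + W) = 2*W*(Q + W))
R(n) = (-6 + n)*(n + n²) (R(n) = (n - 6)*(n + n²) = (-6 + n)*(n + n²))
E(132, K(-8))*R(q) = (2*132*(3 + 132))*(1*(-6 + 1² - 5*1)) = (2*132*135)*(1*(-6 + 1 - 5)) = 35640*(1*(-10)) = 35640*(-10) = -356400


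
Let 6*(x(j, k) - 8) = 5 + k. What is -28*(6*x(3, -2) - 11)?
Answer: -1120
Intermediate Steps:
x(j, k) = 53/6 + k/6 (x(j, k) = 8 + (5 + k)/6 = 8 + (5/6 + k/6) = 53/6 + k/6)
-28*(6*x(3, -2) - 11) = -28*(6*(53/6 + (1/6)*(-2)) - 11) = -28*(6*(53/6 - 1/3) - 11) = -28*(6*(17/2) - 11) = -28*(51 - 11) = -28*40 = -1120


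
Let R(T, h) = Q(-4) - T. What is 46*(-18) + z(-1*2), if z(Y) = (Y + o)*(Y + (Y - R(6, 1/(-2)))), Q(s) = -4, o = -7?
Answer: -882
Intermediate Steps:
R(T, h) = -4 - T
z(Y) = (-7 + Y)*(10 + 2*Y) (z(Y) = (Y - 7)*(Y + (Y - (-4 - 1*6))) = (-7 + Y)*(Y + (Y - (-4 - 6))) = (-7 + Y)*(Y + (Y - 1*(-10))) = (-7 + Y)*(Y + (Y + 10)) = (-7 + Y)*(Y + (10 + Y)) = (-7 + Y)*(10 + 2*Y))
46*(-18) + z(-1*2) = 46*(-18) + (-70 - (-4)*2 + 2*(-1*2)**2) = -828 + (-70 - 4*(-2) + 2*(-2)**2) = -828 + (-70 + 8 + 2*4) = -828 + (-70 + 8 + 8) = -828 - 54 = -882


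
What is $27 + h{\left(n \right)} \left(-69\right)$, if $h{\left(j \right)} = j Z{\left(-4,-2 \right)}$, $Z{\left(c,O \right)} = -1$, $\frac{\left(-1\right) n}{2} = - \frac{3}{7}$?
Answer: $\frac{603}{7} \approx 86.143$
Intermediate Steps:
$n = \frac{6}{7}$ ($n = - 2 \left(- \frac{3}{7}\right) = - 2 \left(\left(-3\right) \frac{1}{7}\right) = \left(-2\right) \left(- \frac{3}{7}\right) = \frac{6}{7} \approx 0.85714$)
$h{\left(j \right)} = - j$ ($h{\left(j \right)} = j \left(-1\right) = - j$)
$27 + h{\left(n \right)} \left(-69\right) = 27 + \left(-1\right) \frac{6}{7} \left(-69\right) = 27 - - \frac{414}{7} = 27 + \frac{414}{7} = \frac{603}{7}$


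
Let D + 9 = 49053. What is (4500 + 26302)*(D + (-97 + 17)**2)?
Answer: 1707786088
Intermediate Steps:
D = 49044 (D = -9 + 49053 = 49044)
(4500 + 26302)*(D + (-97 + 17)**2) = (4500 + 26302)*(49044 + (-97 + 17)**2) = 30802*(49044 + (-80)**2) = 30802*(49044 + 6400) = 30802*55444 = 1707786088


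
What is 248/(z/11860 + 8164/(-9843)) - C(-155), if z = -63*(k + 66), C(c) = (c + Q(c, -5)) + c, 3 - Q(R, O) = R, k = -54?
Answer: -3275633536/26066587 ≈ -125.66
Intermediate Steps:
Q(R, O) = 3 - R
C(c) = 3 + c (C(c) = (c + (3 - c)) + c = 3 + c)
z = -756 (z = -63*(-54 + 66) = -63*12 = -756)
248/(z/11860 + 8164/(-9843)) - C(-155) = 248/(-756/11860 + 8164/(-9843)) - (3 - 155) = 248/(-756*1/11860 + 8164*(-1/9843)) - 1*(-152) = 248/(-189/2965 - 8164/9843) + 152 = 248/(-26066587/29184495) + 152 = 248*(-29184495/26066587) + 152 = -7237754760/26066587 + 152 = -3275633536/26066587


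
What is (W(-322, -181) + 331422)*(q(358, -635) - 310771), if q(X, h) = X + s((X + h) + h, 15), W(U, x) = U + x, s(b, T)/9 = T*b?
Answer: -143464306827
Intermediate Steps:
s(b, T) = 9*T*b (s(b, T) = 9*(T*b) = 9*T*b)
q(X, h) = 136*X + 270*h (q(X, h) = X + 9*15*((X + h) + h) = X + 9*15*(X + 2*h) = X + (135*X + 270*h) = 136*X + 270*h)
(W(-322, -181) + 331422)*(q(358, -635) - 310771) = ((-322 - 181) + 331422)*((136*358 + 270*(-635)) - 310771) = (-503 + 331422)*((48688 - 171450) - 310771) = 330919*(-122762 - 310771) = 330919*(-433533) = -143464306827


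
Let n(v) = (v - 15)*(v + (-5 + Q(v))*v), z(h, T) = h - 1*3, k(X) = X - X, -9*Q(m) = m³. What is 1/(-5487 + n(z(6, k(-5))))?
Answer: -1/5235 ≈ -0.00019102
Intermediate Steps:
Q(m) = -m³/9
k(X) = 0
z(h, T) = -3 + h (z(h, T) = h - 3 = -3 + h)
n(v) = (-15 + v)*(v + v*(-5 - v³/9)) (n(v) = (v - 15)*(v + (-5 - v³/9)*v) = (-15 + v)*(v + v*(-5 - v³/9)))
1/(-5487 + n(z(6, k(-5)))) = 1/(-5487 + (-3 + 6)*(540 - (-3 + 6)⁴ - 36*(-3 + 6) + 15*(-3 + 6)³)/9) = 1/(-5487 + (⅑)*3*(540 - 1*3⁴ - 36*3 + 15*3³)) = 1/(-5487 + (⅑)*3*(540 - 1*81 - 108 + 15*27)) = 1/(-5487 + (⅑)*3*(540 - 81 - 108 + 405)) = 1/(-5487 + (⅑)*3*756) = 1/(-5487 + 252) = 1/(-5235) = -1/5235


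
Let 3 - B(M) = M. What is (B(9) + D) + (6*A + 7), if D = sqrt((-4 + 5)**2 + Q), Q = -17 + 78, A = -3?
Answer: -17 + sqrt(62) ≈ -9.1260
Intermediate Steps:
B(M) = 3 - M
Q = 61
D = sqrt(62) (D = sqrt((-4 + 5)**2 + 61) = sqrt(1**2 + 61) = sqrt(1 + 61) = sqrt(62) ≈ 7.8740)
(B(9) + D) + (6*A + 7) = ((3 - 1*9) + sqrt(62)) + (6*(-3) + 7) = ((3 - 9) + sqrt(62)) + (-18 + 7) = (-6 + sqrt(62)) - 11 = -17 + sqrt(62)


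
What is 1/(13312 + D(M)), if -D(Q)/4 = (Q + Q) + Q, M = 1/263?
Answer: 263/3501044 ≈ 7.5120e-5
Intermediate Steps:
M = 1/263 ≈ 0.0038023
D(Q) = -12*Q (D(Q) = -4*((Q + Q) + Q) = -4*(2*Q + Q) = -12*Q)
1/(13312 + D(M)) = 1/(13312 - 12*1/263) = 1/(13312 - 12/263) = 1/(3501044/263) = 263/3501044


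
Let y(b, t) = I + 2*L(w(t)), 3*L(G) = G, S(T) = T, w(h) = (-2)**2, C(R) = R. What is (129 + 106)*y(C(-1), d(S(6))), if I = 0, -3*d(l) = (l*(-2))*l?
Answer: 1880/3 ≈ 626.67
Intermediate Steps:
w(h) = 4
d(l) = 2*l**2/3 (d(l) = -l*(-2)*l/3 = -(-2*l)*l/3 = -(-2)*l**2/3 = 2*l**2/3)
L(G) = G/3
y(b, t) = 8/3 (y(b, t) = 0 + 2*((1/3)*4) = 0 + 2*(4/3) = 0 + 8/3 = 8/3)
(129 + 106)*y(C(-1), d(S(6))) = (129 + 106)*(8/3) = 235*(8/3) = 1880/3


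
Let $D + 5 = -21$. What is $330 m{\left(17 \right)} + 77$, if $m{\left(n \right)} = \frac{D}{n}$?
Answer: $- \frac{7271}{17} \approx -427.71$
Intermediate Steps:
$D = -26$ ($D = -5 - 21 = -26$)
$m{\left(n \right)} = - \frac{26}{n}$
$330 m{\left(17 \right)} + 77 = 330 \left(- \frac{26}{17}\right) + 77 = - \frac{8580}{17} + 77 = - \frac{7271}{17}$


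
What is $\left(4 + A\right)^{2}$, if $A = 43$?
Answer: $2209$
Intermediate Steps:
$\left(4 + A\right)^{2} = \left(4 + 43\right)^{2} = 47^{2} = 2209$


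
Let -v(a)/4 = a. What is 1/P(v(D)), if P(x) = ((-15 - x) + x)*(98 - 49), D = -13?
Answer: -1/735 ≈ -0.0013605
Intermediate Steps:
v(a) = -4*a
P(x) = -735 (P(x) = -15*49 = -735)
1/P(v(D)) = 1/(-735) = -1/735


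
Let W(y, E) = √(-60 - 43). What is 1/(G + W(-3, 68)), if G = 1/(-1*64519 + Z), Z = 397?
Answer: -64122/423497981053 - 4111630884*I*√103/423497981053 ≈ -1.5141e-7 - 0.098533*I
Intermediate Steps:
G = -1/64122 (G = 1/(-1*64519 + 397) = 1/(-64519 + 397) = 1/(-64122) = -1/64122 ≈ -1.5595e-5)
W(y, E) = I*√103 (W(y, E) = √(-103) = I*√103)
1/(G + W(-3, 68)) = 1/(-1/64122 + I*√103)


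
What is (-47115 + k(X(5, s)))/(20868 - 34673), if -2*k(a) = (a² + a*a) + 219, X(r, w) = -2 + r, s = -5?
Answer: 94467/27610 ≈ 3.4215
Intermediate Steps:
k(a) = -219/2 - a² (k(a) = -((a² + a*a) + 219)/2 = -((a² + a²) + 219)/2 = -(2*a² + 219)/2 = -(219 + 2*a²)/2 = -219/2 - a²)
(-47115 + k(X(5, s)))/(20868 - 34673) = (-47115 + (-219/2 - (-2 + 5)²))/(20868 - 34673) = (-47115 + (-219/2 - 1*3²))/(-13805) = (-47115 + (-219/2 - 1*9))*(-1/13805) = (-47115 + (-219/2 - 9))*(-1/13805) = (-47115 - 237/2)*(-1/13805) = -94467/2*(-1/13805) = 94467/27610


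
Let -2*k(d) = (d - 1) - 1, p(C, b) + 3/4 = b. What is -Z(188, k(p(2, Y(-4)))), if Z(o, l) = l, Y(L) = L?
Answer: -27/8 ≈ -3.3750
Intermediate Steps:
p(C, b) = -¾ + b
k(d) = 1 - d/2 (k(d) = -((d - 1) - 1)/2 = -((-1 + d) - 1)/2 = -(-2 + d)/2 = 1 - d/2)
-Z(188, k(p(2, Y(-4)))) = -(1 - (-¾ - 4)/2) = -(1 - ½*(-19/4)) = -(1 + 19/8) = -1*27/8 = -27/8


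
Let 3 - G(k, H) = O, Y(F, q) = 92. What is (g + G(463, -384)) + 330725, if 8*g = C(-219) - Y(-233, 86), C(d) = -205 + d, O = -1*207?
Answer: 661741/2 ≈ 3.3087e+5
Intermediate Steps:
O = -207
G(k, H) = 210 (G(k, H) = 3 - 1*(-207) = 3 + 207 = 210)
g = -129/2 (g = ((-205 - 219) - 1*92)/8 = (-424 - 92)/8 = (1/8)*(-516) = -129/2 ≈ -64.500)
(g + G(463, -384)) + 330725 = (-129/2 + 210) + 330725 = 291/2 + 330725 = 661741/2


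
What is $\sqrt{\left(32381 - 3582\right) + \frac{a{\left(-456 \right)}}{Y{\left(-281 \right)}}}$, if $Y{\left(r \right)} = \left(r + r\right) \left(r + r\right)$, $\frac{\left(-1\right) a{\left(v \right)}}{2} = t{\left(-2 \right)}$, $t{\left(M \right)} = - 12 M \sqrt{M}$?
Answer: $\frac{\sqrt{2273997839 - 12 i \sqrt{2}}}{281} \approx 169.7 - 6.3323 \cdot 10^{-7} i$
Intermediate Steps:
$t{\left(M \right)} = - 12 M^{\frac{3}{2}}$
$a{\left(v \right)} = - 48 i \sqrt{2}$ ($a{\left(v \right)} = - 2 \left(- 12 \left(-2\right)^{\frac{3}{2}}\right) = - 2 \left(- 12 \left(- 2 i \sqrt{2}\right)\right) = - 2 \cdot 24 i \sqrt{2} = - 48 i \sqrt{2}$)
$Y{\left(r \right)} = 4 r^{2}$ ($Y{\left(r \right)} = 2 r 2 r = 4 r^{2}$)
$\sqrt{\left(32381 - 3582\right) + \frac{a{\left(-456 \right)}}{Y{\left(-281 \right)}}} = \sqrt{\left(32381 - 3582\right) + \frac{\left(-48\right) i \sqrt{2}}{4 \left(-281\right)^{2}}} = \sqrt{28799 + \frac{\left(-48\right) i \sqrt{2}}{4 \cdot 78961}} = \sqrt{28799 + \frac{\left(-48\right) i \sqrt{2}}{315844}} = \sqrt{28799 + - 48 i \sqrt{2} \cdot \frac{1}{315844}} = \sqrt{28799 - \frac{12 i \sqrt{2}}{78961}}$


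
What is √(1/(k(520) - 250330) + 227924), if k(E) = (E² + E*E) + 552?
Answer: √19303750693502238/291022 ≈ 477.41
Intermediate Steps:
k(E) = 552 + 2*E² (k(E) = (E² + E²) + 552 = 2*E² + 552 = 552 + 2*E²)
√(1/(k(520) - 250330) + 227924) = √(1/((552 + 2*520²) - 250330) + 227924) = √(1/((552 + 2*270400) - 250330) + 227924) = √(1/((552 + 540800) - 250330) + 227924) = √(1/(541352 - 250330) + 227924) = √(1/291022 + 227924) = √(66330898329/291022) = √19303750693502238/291022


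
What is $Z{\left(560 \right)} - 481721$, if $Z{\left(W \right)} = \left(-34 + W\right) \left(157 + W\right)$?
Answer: $-104579$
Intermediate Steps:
$Z{\left(560 \right)} - 481721 = \left(-5338 + 560^{2} + 123 \cdot 560\right) - 481721 = \left(-5338 + 313600 + 68880\right) - 481721 = 377142 - 481721 = -104579$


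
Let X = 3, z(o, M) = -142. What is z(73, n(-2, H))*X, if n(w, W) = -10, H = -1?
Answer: -426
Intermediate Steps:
z(73, n(-2, H))*X = -142*3 = -426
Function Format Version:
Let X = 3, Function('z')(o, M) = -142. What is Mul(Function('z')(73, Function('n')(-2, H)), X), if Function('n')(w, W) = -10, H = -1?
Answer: -426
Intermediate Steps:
Mul(Function('z')(73, Function('n')(-2, H)), X) = Mul(-142, 3) = -426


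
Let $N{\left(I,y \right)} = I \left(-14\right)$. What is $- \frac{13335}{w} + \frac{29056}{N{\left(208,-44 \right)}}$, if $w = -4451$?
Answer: $- \frac{2828023}{405041} \approx -6.9821$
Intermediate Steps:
$N{\left(I,y \right)} = - 14 I$
$- \frac{13335}{w} + \frac{29056}{N{\left(208,-44 \right)}} = - \frac{13335}{-4451} + \frac{29056}{\left(-14\right) 208} = \left(-13335\right) \left(- \frac{1}{4451}\right) + \frac{29056}{-2912} = \frac{13335}{4451} + 29056 \left(- \frac{1}{2912}\right) = \frac{13335}{4451} - \frac{908}{91} = - \frac{2828023}{405041}$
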